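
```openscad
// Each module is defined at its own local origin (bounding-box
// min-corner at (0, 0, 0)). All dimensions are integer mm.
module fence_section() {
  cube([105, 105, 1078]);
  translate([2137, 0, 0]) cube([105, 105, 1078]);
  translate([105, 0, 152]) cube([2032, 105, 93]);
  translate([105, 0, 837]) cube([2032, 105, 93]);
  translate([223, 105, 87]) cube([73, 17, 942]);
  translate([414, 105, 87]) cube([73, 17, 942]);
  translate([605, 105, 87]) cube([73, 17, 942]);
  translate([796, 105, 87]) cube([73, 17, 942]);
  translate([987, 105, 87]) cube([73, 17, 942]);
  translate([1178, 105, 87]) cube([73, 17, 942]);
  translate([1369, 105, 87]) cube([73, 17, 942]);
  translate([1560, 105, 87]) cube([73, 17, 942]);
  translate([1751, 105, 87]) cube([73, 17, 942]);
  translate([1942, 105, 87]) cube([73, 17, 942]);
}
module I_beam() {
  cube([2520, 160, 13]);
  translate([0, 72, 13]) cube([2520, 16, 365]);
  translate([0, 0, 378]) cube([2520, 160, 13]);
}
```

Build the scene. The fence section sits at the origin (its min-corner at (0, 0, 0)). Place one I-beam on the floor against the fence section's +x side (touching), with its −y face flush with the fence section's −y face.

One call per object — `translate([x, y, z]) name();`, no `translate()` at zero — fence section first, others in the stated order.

fence_section();
translate([2242, 0, 0]) I_beam();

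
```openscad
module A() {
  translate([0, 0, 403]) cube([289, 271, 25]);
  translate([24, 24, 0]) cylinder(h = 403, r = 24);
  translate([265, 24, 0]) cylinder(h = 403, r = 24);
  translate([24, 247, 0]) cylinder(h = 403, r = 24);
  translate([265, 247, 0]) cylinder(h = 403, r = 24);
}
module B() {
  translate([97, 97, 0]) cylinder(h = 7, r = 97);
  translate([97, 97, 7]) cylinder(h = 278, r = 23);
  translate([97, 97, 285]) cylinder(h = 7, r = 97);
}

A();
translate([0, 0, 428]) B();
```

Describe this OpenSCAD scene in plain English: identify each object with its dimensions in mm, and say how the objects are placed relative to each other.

A is a four-legged stool. The seat is 289×271 mm, 25 mm thick, top at z = 428 mm. It stands on four round legs, each 48 mm in diameter, from z = 0 to the seat underside, each leg's axis is inset half a diameter from the nearest pair of seat edges (so the leg's bounding box is flush with the corner).

B is a spool: two coaxial disc flanges of radius 97 mm and thickness 7 mm, joined by a core cylinder of radius 23 mm and height 278 mm. The lower flange rests on z = 0 and the three cylinders share a vertical axis.

The spool is on top of the stool.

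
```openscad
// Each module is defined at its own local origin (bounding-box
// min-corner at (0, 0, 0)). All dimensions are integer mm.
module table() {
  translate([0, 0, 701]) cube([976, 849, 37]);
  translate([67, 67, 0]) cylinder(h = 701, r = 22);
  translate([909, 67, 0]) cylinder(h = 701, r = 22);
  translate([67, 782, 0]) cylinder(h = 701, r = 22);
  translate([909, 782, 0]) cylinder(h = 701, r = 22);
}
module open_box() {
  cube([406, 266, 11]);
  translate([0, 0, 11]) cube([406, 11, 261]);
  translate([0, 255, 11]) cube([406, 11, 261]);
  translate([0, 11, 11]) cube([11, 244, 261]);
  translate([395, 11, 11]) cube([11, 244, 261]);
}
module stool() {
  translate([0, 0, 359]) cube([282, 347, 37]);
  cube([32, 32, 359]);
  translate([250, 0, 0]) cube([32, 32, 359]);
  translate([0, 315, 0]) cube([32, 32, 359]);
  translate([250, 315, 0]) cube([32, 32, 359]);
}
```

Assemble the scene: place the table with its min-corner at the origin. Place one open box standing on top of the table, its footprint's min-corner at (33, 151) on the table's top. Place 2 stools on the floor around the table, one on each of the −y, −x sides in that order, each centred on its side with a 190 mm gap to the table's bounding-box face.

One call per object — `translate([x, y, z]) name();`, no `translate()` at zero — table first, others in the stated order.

table();
translate([33, 151, 738]) open_box();
translate([347, -537, 0]) stool();
translate([-472, 251, 0]) stool();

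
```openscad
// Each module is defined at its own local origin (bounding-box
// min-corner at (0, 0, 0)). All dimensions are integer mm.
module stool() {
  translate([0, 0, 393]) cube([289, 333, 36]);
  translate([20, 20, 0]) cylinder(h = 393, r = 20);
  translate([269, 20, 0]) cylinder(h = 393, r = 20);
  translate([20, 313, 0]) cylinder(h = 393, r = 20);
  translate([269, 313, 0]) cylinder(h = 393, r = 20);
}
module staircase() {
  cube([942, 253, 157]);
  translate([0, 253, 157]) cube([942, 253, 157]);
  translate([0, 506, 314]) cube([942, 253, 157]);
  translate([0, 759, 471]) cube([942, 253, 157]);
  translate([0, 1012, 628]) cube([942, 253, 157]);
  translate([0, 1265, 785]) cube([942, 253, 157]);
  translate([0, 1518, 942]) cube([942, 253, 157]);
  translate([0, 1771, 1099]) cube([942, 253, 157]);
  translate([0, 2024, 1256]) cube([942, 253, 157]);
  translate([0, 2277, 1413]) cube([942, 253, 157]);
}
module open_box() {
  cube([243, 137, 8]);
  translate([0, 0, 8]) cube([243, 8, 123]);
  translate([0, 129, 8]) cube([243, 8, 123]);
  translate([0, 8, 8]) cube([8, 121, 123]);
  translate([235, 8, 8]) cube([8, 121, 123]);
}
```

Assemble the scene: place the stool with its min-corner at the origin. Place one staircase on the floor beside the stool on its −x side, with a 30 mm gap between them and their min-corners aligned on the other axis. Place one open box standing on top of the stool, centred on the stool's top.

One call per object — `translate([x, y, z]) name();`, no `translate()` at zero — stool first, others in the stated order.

stool();
translate([-972, 0, 0]) staircase();
translate([23, 98, 429]) open_box();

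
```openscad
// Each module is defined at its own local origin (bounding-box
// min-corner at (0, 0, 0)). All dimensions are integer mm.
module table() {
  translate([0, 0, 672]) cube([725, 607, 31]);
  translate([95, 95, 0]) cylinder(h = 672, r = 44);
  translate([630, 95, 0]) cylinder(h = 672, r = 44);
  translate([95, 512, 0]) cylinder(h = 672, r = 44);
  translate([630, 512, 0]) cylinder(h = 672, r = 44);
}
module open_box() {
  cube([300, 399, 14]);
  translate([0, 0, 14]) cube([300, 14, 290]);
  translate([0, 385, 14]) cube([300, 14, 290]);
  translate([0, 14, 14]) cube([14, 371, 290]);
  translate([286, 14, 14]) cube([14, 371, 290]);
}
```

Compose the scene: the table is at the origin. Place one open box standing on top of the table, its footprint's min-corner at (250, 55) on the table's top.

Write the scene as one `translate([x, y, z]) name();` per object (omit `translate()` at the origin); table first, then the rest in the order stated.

table();
translate([250, 55, 703]) open_box();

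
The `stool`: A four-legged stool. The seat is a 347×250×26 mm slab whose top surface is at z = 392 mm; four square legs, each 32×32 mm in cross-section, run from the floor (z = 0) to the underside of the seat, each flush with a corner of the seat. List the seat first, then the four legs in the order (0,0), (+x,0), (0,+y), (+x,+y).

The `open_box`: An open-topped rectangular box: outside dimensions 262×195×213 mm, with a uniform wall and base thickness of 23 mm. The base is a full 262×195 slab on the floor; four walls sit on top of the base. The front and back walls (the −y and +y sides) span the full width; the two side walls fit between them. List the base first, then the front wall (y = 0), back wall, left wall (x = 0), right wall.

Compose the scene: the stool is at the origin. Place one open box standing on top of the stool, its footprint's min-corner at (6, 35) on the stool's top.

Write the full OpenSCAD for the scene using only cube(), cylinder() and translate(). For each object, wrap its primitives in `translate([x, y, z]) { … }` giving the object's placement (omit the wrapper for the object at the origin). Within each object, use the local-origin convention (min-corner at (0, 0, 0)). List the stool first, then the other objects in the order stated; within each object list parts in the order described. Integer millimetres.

translate([0, 0, 366]) cube([347, 250, 26]);
cube([32, 32, 366]);
translate([315, 0, 0]) cube([32, 32, 366]);
translate([0, 218, 0]) cube([32, 32, 366]);
translate([315, 218, 0]) cube([32, 32, 366]);
translate([6, 35, 392]) {
  cube([262, 195, 23]);
  translate([0, 0, 23]) cube([262, 23, 190]);
  translate([0, 172, 23]) cube([262, 23, 190]);
  translate([0, 23, 23]) cube([23, 149, 190]);
  translate([239, 23, 23]) cube([23, 149, 190]);
}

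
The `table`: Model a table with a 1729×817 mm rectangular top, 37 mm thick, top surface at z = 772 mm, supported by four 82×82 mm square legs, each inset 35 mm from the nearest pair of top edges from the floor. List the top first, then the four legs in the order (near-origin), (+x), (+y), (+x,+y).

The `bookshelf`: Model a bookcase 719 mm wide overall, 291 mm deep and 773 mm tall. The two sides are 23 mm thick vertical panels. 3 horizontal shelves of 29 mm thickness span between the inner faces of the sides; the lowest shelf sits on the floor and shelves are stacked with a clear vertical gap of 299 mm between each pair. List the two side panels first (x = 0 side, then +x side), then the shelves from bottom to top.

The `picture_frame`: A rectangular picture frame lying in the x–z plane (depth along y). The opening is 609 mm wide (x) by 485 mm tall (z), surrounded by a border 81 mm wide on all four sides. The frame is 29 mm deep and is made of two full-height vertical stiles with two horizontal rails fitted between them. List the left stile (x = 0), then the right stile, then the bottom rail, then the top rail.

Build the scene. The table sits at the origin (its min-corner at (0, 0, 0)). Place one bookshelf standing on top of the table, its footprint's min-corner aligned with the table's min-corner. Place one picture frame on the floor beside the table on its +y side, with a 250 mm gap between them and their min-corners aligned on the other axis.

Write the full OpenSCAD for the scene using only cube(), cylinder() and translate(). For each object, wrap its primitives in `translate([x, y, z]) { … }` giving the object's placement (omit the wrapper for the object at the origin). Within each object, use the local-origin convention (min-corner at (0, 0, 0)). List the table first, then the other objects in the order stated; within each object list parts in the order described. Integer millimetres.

translate([0, 0, 735]) cube([1729, 817, 37]);
translate([35, 35, 0]) cube([82, 82, 735]);
translate([1612, 35, 0]) cube([82, 82, 735]);
translate([35, 700, 0]) cube([82, 82, 735]);
translate([1612, 700, 0]) cube([82, 82, 735]);
translate([0, 0, 772]) {
  cube([23, 291, 773]);
  translate([696, 0, 0]) cube([23, 291, 773]);
  translate([23, 0, 0]) cube([673, 291, 29]);
  translate([23, 0, 328]) cube([673, 291, 29]);
  translate([23, 0, 656]) cube([673, 291, 29]);
}
translate([0, 1067, 0]) {
  cube([81, 29, 647]);
  translate([690, 0, 0]) cube([81, 29, 647]);
  translate([81, 0, 0]) cube([609, 29, 81]);
  translate([81, 0, 566]) cube([609, 29, 81]);
}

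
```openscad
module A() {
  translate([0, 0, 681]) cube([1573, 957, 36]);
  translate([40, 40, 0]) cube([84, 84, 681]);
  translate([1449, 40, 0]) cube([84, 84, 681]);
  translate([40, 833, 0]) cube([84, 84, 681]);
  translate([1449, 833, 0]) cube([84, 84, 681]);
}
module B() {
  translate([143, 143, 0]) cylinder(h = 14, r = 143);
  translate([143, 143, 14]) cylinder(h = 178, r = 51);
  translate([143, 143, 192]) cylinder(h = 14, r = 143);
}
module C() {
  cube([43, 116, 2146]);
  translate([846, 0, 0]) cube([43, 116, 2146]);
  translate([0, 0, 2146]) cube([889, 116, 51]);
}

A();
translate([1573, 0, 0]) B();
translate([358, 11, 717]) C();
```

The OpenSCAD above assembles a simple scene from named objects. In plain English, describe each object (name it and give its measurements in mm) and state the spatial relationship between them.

A is a table: top 1573 mm (x) × 957 mm (y), 36 mm thick, upper face at z = 717 mm, on four 84×84 mm square legs, each inset 40 mm from the nearest pair of top edges, running from z = 0 to the bottom of the top.

B is a spool: two coaxial disc flanges of radius 143 mm and thickness 14 mm, joined by a core cylinder of radius 51 mm and height 178 mm. The lower flange rests on z = 0 and the three cylinders share a vertical axis.

C is a rectangular door frame: two vertical jambs of 43×116 mm section, 2146 mm tall, with a clear opening 803 mm wide between their inner faces. A header 51 mm tall and 116 mm deep lies on top of the jambs and spans the full outside width.

The spool is against the table's +x side, with their −y faces flush. The door frame is on top of the table.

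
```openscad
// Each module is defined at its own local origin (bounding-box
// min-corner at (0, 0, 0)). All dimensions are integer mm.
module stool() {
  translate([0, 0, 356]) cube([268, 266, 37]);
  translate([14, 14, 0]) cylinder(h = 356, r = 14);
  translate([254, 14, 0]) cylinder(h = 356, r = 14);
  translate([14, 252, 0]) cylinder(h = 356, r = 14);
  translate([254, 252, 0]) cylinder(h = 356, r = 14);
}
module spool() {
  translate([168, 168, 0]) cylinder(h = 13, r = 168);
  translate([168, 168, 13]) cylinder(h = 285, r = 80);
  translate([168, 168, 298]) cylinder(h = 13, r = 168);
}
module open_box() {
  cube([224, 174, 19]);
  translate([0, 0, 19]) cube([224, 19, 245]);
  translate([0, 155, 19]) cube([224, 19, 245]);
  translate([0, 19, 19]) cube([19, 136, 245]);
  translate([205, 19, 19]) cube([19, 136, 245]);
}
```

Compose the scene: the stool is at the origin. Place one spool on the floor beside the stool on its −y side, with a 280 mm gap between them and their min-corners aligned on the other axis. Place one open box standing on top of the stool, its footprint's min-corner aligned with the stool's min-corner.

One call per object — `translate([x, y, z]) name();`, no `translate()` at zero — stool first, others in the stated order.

stool();
translate([0, -616, 0]) spool();
translate([0, 0, 393]) open_box();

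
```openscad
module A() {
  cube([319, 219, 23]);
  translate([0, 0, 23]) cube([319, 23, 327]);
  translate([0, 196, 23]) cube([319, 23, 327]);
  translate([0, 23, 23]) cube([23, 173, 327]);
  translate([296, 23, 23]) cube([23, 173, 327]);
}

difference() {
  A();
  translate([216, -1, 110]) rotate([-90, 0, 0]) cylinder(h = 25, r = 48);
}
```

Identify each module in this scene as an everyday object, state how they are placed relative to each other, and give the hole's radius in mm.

The subtracted cylinder has r = 48 mm.

A is an open box. The open box has a circular hole through its front wall. The hole's radius is 48 mm.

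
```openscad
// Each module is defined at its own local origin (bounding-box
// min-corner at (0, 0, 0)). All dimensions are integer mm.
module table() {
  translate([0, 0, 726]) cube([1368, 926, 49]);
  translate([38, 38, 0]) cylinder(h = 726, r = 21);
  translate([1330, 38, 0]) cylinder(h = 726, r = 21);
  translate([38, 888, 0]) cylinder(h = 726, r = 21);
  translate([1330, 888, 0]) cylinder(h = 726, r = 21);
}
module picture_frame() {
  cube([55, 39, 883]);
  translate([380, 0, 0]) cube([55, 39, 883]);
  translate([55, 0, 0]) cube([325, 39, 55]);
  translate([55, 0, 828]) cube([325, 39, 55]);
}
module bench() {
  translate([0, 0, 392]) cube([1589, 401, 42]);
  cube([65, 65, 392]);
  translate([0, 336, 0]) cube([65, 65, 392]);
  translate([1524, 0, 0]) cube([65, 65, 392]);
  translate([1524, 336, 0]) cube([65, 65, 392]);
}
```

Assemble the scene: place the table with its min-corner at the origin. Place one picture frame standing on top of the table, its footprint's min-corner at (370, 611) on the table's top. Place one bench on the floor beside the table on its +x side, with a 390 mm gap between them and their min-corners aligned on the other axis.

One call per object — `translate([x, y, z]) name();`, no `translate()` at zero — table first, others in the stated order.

table();
translate([370, 611, 775]) picture_frame();
translate([1758, 0, 0]) bench();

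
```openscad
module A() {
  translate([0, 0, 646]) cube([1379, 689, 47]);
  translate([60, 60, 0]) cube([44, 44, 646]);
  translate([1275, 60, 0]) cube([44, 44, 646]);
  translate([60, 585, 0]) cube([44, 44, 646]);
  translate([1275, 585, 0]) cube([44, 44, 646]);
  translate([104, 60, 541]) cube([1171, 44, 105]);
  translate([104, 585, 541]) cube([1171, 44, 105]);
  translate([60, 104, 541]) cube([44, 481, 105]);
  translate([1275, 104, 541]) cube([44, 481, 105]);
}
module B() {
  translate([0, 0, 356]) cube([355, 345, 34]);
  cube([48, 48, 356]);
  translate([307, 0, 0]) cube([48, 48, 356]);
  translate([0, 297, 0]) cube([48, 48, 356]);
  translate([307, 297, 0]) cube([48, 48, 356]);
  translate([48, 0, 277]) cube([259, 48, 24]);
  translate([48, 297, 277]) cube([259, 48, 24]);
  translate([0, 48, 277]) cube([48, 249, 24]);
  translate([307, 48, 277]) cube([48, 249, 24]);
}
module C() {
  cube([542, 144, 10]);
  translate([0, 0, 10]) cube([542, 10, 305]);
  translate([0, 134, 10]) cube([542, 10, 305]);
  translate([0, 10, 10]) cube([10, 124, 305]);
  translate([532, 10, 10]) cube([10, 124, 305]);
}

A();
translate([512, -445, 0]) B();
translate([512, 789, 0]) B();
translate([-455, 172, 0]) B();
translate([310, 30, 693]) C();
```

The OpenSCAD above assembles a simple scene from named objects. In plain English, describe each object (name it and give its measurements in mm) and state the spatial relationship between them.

A is a table with a 1379×689 mm rectangular top, 47 mm thick, top surface at z = 693 mm, supported by four 44×44 mm square legs, each inset 60 mm from the nearest pair of top edges, running from the floor. Four apron rails, 44 mm thick and 105 mm tall, run between adjacent legs with their top edges flush with the underside of the top and their outer faces flush with the legs' outer faces.

B is a simple wooden stool: a rectangular seat 355 mm (x) by 345 mm (y), 34 mm thick, top face at z = 390 mm, on four square legs, each 48×48 mm in cross-section. The legs rest on z = 0, each flush with a corner of the seat. Four stretchers, 48 mm wide and 24 mm tall, connect adjacent legs with their undersides at z = 277 mm, each running between the inner faces of the legs it joins and aligned with the legs' outer faces on the other axis.

C is an open storage box with external size 542×144×315 mm and wall thickness 10 mm (the base is also 10 mm thick). The base covers the whole footprint; the four walls stand on the base, with the y-facing walls full-width and the x-facing walls fitting between their inner faces.

Three stools sit around the table at the −y, +y, −x sides. The open box is on top of the table.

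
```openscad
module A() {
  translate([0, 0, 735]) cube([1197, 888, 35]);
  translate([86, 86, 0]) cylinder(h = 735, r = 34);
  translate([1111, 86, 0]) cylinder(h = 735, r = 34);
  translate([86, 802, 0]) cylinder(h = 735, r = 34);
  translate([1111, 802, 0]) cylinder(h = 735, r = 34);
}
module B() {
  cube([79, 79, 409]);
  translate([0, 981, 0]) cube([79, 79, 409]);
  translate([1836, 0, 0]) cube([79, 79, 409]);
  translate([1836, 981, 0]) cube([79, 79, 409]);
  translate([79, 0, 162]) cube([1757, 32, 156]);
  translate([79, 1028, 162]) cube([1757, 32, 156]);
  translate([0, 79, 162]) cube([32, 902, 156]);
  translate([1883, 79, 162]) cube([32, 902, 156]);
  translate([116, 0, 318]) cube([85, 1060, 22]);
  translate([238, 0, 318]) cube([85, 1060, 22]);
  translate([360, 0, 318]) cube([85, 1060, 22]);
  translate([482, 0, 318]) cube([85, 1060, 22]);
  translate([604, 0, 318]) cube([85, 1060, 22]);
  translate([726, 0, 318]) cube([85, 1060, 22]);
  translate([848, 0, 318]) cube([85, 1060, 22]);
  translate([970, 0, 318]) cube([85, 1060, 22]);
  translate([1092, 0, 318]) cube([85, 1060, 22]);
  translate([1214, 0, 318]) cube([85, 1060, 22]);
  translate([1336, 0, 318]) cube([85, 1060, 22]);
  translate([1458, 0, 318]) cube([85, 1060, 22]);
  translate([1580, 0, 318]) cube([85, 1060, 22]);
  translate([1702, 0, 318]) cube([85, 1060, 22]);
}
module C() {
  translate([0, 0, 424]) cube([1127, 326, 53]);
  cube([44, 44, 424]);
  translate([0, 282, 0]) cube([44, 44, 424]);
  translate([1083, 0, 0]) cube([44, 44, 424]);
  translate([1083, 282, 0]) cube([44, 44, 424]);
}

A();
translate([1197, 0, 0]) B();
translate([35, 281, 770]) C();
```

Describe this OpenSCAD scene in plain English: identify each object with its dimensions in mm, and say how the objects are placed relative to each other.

A is a rectangular dining table. The top is 1197×888×35 mm with its upper surface at z = 770 mm. It stands on four round legs of 68 mm diameter, each leg's bounding box inset 52 mm from the nearest pair of top edges, running from the floor to the underside of the top.

B is a bed frame 1915 mm long (x) by 1060 mm wide (y). Four 79×79 mm corner posts, 409 mm tall, at the corners of the footprint. Four rails of 32 mm thickness and 156 mm height run between adjacent posts with their undersides at z = 162 mm, their outer faces flush with the outside of the frame (the two x-running rails run between the posts' inner faces; the two y-running rails run between the posts' inner faces). 14 slats, each 85 mm wide (x) and 22 mm thick, lie across the top of the two x-running rails, running the full 1060 mm width of the frame in y; the slats are evenly spaced along x between the inner faces of the end posts with equal gaps (rounded down to the nearest mm) at the −x end and between each pair — any rounding remainder accumulates at the +x end.

C is a bench: a 1127×326 mm seat slab, 53 mm thick, top at z = 477 mm, on four 44×44 mm square legs flush with the seat corners and standing on z = 0.

The bed frame is against the table's +x side, with their −y faces flush. The bench is on top of the table, centred.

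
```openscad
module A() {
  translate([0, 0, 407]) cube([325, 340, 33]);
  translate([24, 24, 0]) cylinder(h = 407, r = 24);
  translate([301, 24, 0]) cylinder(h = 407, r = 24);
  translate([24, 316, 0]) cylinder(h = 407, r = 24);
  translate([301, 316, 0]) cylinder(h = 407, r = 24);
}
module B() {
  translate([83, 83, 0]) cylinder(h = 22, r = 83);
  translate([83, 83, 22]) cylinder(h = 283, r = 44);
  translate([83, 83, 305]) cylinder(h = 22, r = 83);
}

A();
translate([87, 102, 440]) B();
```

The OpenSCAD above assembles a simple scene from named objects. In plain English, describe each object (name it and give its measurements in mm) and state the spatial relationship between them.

A is a four-legged stool. The seat is 325×340 mm, 33 mm thick, top at z = 440 mm. It stands on four round legs, each 48 mm in diameter, from z = 0 to the seat underside, each leg's axis is inset half a diameter from the nearest pair of seat edges (so the leg's bounding box is flush with the corner).

B is a spool: two coaxial disc flanges of radius 83 mm and thickness 22 mm, joined by a core cylinder of radius 44 mm and height 283 mm. The lower flange rests on z = 0 and the three cylinders share a vertical axis.

The spool is on top of the stool.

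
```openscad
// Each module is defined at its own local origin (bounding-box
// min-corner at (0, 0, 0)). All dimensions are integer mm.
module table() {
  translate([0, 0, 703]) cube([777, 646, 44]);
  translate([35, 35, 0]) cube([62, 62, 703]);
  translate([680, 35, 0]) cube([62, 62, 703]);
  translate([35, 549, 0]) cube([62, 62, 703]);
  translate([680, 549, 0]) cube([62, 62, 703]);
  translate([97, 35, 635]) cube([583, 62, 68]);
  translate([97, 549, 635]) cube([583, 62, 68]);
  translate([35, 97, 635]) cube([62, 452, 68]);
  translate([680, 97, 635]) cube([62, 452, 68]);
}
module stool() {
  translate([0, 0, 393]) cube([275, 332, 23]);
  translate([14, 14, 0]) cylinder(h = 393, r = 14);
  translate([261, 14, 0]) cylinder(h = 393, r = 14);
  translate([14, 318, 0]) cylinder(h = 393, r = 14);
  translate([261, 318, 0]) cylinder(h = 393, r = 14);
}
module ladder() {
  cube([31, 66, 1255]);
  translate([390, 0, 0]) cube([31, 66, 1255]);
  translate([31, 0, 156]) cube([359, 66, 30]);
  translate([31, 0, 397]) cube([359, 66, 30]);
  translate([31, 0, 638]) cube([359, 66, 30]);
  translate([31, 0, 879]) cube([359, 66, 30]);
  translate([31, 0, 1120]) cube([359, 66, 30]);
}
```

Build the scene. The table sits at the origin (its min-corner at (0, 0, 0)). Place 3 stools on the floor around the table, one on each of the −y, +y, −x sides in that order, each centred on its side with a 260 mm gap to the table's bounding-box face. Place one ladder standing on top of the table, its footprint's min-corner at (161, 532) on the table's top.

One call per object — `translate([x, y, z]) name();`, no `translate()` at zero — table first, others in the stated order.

table();
translate([251, -592, 0]) stool();
translate([251, 906, 0]) stool();
translate([-535, 157, 0]) stool();
translate([161, 532, 747]) ladder();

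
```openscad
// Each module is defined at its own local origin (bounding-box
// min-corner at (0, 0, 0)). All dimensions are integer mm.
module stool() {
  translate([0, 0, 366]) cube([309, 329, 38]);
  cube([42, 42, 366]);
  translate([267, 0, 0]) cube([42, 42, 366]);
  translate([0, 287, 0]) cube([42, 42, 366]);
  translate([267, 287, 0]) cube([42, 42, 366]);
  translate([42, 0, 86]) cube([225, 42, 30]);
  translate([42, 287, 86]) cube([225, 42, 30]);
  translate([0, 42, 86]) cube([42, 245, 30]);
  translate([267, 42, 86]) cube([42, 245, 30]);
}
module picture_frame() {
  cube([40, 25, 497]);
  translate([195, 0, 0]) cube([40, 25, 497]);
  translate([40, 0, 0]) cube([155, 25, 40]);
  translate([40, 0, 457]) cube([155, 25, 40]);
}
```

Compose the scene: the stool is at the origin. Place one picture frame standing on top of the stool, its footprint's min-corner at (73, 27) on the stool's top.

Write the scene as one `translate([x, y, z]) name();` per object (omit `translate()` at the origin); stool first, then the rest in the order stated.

stool();
translate([73, 27, 404]) picture_frame();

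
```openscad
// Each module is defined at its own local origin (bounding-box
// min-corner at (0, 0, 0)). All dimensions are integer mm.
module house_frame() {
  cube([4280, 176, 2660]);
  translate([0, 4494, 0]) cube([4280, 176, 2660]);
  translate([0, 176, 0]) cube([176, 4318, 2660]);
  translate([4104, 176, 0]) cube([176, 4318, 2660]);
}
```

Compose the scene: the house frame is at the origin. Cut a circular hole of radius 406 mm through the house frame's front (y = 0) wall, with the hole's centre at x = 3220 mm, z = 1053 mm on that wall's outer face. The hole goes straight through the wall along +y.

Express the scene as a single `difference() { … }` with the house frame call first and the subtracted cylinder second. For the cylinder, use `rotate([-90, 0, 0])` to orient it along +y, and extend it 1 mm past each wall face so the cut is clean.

difference() {
  house_frame();
  translate([3220, -1, 1053]) rotate([-90, 0, 0]) cylinder(h = 178, r = 406);
}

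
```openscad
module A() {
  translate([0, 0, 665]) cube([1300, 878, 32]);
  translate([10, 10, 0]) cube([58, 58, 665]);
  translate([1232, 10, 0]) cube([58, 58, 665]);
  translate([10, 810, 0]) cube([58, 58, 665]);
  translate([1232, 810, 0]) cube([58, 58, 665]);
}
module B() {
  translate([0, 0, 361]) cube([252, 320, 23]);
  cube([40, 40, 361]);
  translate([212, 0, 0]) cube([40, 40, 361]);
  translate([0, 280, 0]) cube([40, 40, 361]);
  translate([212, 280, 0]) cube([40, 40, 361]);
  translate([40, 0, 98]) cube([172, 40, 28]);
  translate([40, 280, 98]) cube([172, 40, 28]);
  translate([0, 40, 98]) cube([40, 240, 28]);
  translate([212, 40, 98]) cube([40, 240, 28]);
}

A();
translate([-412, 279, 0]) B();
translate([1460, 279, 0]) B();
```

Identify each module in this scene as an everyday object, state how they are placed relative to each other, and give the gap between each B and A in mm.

A is a table. B is a stool. Two stools sit around the table at the −x, +x sides. The gap between each stool and the table is 160 mm.

Each stool's nearest face is 160 mm from the table's bounding box.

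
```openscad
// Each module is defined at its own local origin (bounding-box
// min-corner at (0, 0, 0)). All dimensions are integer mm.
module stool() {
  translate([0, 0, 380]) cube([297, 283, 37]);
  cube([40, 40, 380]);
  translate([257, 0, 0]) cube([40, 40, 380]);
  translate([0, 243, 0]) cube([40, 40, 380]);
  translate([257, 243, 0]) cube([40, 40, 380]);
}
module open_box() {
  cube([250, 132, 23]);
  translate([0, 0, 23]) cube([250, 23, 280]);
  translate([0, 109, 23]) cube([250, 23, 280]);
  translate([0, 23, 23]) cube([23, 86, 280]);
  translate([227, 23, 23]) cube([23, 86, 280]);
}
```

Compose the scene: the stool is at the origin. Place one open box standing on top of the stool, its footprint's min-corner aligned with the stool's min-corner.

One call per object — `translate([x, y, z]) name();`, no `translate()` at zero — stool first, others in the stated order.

stool();
translate([0, 0, 417]) open_box();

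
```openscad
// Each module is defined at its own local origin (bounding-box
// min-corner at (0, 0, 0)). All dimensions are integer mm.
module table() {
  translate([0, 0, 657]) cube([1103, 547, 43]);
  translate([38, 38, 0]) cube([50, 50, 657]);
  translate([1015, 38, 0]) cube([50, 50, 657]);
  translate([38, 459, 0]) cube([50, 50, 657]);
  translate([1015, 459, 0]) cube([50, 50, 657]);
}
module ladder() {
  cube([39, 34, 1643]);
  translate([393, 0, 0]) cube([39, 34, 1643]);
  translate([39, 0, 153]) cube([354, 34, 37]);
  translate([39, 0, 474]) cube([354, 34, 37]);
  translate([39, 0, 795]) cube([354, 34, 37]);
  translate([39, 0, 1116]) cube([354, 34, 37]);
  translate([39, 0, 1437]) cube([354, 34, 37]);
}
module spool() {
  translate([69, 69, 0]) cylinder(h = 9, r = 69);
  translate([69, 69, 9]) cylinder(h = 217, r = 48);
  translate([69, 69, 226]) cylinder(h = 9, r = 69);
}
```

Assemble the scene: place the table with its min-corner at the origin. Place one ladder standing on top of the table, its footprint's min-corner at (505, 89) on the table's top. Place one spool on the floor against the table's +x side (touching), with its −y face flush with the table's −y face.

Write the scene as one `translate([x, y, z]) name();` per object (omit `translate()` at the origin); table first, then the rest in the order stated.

table();
translate([505, 89, 700]) ladder();
translate([1103, 0, 0]) spool();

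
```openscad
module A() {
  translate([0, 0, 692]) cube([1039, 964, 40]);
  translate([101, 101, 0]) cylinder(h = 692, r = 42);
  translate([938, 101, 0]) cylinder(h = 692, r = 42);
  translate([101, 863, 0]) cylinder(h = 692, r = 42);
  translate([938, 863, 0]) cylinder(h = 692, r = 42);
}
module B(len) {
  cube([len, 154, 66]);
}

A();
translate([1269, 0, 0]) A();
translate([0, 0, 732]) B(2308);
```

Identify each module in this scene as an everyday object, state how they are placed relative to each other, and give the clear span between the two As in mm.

A is a table. B is a beam. A beam spans the tops of two tables. The clear span between the two tables is 230 mm.

Second table starts at x = 1269; first ends at x = 1039; clear span = 1269 − 1039 = 230 mm.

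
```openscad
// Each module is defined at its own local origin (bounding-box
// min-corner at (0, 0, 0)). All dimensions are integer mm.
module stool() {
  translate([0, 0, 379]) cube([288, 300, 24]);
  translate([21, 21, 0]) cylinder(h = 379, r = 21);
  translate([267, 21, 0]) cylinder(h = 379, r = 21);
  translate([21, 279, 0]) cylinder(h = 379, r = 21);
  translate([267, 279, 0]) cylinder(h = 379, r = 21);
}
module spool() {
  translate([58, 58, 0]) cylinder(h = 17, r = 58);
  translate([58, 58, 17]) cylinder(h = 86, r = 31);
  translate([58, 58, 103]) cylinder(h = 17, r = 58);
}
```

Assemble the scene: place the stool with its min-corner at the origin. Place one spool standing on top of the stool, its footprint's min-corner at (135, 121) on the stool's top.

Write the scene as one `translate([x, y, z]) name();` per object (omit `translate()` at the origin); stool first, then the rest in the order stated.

stool();
translate([135, 121, 403]) spool();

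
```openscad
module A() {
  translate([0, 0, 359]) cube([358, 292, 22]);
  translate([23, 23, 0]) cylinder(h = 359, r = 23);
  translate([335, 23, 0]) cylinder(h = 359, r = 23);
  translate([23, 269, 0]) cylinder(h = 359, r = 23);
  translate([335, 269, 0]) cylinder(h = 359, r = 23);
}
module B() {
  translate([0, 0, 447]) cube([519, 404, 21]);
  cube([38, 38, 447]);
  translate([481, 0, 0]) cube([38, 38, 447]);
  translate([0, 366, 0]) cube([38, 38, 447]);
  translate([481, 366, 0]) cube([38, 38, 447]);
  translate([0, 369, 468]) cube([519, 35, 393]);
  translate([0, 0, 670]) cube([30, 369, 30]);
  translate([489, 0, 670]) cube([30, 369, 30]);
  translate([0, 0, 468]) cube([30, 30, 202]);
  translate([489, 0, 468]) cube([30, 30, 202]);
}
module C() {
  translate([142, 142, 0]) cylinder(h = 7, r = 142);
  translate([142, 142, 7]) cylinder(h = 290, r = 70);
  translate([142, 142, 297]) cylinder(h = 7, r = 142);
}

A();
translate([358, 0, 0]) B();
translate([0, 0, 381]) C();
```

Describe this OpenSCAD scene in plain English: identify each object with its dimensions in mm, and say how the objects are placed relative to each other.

A is a four-legged stool. The seat is 358×292 mm, 22 mm thick, top at z = 381 mm. It stands on four round legs, each 46 mm in diameter, from z = 0 to the seat underside, each leg's axis is inset half a diameter from the nearest pair of seat edges (so the leg's bounding box is flush with the corner).

B is a chair: 519×404 mm seat, 21 mm thick, top at z = 468 mm, on four 38 mm square corner legs flush with the seat edges. A 35 mm thick backrest slab spans the full seat width, extending 393 mm above the seat top, its back face flush with the seat's +y edge. Two armrests of 30×30 mm section run along each side from the seat's front edge to the front of the backrest, top faces 232 mm above the seat top and outer faces flush with the seat's x-edges; a 30×30 mm post under the front of each armrest stands on the seat at the front corner.

C is a spool: two coaxial disc flanges of radius 142 mm and thickness 7 mm, joined by a core cylinder of radius 70 mm and height 290 mm. The lower flange rests on z = 0 and the three cylinders share a vertical axis.

The chair is against the stool's +x side, with their −y faces flush. The spool is on top of the stool.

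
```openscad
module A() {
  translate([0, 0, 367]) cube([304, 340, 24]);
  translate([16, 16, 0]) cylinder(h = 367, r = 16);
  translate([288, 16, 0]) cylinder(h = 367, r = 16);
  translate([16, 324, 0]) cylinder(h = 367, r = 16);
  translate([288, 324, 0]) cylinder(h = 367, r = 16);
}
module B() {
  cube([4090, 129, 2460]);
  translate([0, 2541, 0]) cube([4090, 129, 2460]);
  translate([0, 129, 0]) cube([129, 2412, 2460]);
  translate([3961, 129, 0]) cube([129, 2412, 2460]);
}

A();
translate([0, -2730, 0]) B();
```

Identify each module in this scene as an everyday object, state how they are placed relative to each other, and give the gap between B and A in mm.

The house frame's nearest face is 60 mm from the stool's −y face.

A is a stool. B is a house frame. The house frame is on the floor beside the stool on its −y side. The gap between the house frame and the stool is 60 mm.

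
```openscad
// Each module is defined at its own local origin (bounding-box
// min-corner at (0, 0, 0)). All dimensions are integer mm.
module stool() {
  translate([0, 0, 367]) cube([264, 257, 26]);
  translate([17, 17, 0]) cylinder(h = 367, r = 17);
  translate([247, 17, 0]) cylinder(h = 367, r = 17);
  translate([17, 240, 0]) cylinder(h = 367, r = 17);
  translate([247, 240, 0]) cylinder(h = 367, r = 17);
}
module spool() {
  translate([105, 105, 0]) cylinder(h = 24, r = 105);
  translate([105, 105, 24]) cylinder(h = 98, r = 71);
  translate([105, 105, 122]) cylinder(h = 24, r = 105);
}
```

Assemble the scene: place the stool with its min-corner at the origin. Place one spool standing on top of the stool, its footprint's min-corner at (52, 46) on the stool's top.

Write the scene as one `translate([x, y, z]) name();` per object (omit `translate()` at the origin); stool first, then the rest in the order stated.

stool();
translate([52, 46, 393]) spool();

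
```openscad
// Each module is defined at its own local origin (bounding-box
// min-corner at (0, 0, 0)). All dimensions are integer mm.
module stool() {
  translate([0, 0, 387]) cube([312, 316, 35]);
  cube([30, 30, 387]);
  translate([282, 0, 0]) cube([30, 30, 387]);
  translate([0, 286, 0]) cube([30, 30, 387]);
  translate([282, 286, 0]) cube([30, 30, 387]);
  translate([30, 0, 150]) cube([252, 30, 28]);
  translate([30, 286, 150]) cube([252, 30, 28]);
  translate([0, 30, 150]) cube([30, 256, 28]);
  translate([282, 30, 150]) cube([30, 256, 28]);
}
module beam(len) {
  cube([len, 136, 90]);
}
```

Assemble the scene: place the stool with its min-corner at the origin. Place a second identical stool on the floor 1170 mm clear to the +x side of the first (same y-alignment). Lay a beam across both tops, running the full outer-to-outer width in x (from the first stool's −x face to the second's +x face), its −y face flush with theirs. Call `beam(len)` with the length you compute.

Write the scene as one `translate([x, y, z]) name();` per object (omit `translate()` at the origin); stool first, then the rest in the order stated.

stool();
translate([1482, 0, 0]) stool();
translate([0, 0, 422]) beam(1794);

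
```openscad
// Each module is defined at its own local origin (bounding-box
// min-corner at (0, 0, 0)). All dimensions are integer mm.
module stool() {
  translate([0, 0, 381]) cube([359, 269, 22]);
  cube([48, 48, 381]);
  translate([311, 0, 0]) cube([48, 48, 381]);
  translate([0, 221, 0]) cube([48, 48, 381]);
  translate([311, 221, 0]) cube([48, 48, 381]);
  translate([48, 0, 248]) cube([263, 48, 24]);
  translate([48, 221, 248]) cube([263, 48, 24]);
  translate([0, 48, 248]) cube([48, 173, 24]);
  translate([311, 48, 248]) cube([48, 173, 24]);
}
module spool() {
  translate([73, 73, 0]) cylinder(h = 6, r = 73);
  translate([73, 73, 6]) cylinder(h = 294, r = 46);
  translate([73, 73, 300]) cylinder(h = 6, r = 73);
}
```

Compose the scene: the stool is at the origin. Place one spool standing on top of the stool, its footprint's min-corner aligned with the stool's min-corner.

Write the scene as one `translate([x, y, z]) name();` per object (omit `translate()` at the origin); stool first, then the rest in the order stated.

stool();
translate([0, 0, 403]) spool();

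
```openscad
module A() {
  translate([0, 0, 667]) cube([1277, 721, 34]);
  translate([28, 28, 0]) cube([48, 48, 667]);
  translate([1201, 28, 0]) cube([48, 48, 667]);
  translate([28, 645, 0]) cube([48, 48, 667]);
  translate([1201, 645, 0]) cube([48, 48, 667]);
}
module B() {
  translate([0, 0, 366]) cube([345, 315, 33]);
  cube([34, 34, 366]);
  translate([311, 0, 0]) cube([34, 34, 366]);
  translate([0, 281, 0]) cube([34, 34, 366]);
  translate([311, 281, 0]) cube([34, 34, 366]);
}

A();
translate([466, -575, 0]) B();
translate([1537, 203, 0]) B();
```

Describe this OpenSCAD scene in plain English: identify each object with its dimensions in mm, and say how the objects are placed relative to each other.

A is a table with a 1277×721 mm rectangular top, 34 mm thick, top surface at z = 701 mm, supported by four 48×48 mm square legs, each inset 28 mm from the nearest pair of top edges, running from the floor.

B is a four-legged stool. The seat is 345×315 mm, 33 mm thick, top at z = 399 mm. It stands on four square legs, each 34×34 mm in cross-section, from z = 0 to the seat underside, each flush with a corner of the seat.

Two stools sit around the table at the −y, +x sides.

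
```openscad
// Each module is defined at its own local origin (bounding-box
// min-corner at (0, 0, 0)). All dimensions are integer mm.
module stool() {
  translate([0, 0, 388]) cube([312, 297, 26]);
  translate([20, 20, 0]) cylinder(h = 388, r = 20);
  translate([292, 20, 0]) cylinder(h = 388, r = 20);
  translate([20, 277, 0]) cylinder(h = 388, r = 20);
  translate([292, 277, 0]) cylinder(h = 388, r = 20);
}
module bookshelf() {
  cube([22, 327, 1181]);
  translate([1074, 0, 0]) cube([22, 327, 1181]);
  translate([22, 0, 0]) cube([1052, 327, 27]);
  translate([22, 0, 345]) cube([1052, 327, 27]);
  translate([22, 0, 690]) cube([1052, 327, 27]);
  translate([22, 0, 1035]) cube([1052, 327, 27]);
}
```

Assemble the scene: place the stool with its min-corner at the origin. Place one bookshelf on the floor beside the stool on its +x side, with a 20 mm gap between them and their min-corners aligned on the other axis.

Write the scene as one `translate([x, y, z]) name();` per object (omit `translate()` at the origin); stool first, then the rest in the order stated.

stool();
translate([332, 0, 0]) bookshelf();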